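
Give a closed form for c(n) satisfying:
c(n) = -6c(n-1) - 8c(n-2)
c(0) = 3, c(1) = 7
Characteristic equation: x² + 6x + 8 = 0, which factors as (x - (-4))(x - (-2)) = 0.
Roots r₁ = -4, r₂ = -2 (distinct).
General solution: c(n) = A·(-4)^n + B·(-2)^n.
From c(0) = 3: A + B = 3.
From c(1) = 7: -4A - 2B = 7.
Solving: A = - \frac{13}{2}, B = \frac{19}{2}.
So c(n) = \frac{19 \left(-2\right)^{n}}{2} - \frac{13 \left(-4\right)^{n}}{2}.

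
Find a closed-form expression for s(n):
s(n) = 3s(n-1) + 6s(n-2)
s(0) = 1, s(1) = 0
Characteristic equation: x² - 3x - 6 = 0.
Discriminant Δ = (3)² + 4·(6) = 33.
Roots r₁,₂ = (3 ± √33)/2, so r₁ = \frac{3}{2} + \frac{\sqrt{33}}{2}, r₂ = \frac{3}{2} - \frac{\sqrt{33}}{2}.
General solution: s(n) = A·r₁^n + B·r₂^n.
From the initial conditions, A + B = 1 and r₁A + r₂B = 0.
Since r₁ - r₂ = √33: A = (0 - (1)r₂)/√33 = \frac{1}{2} - \frac{\sqrt{33}}{22}, and B = 1 - A = \frac{\sqrt{33}}{22} + \frac{1}{2}.
So s(n) = \left(\frac{1}{2} - \frac{\sqrt{33}}{22}\right)\left(\frac{3}{2} + \frac{\sqrt{33}}{2}\right)^n + \left(\frac{\sqrt{33}}{22} + \frac{1}{2}\right)\left(\frac{3}{2} - \frac{\sqrt{33}}{2}\right)^n.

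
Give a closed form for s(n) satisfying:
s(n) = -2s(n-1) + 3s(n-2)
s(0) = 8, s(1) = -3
Characteristic equation: x² + 2x - 3 = 0, which factors as (x - (-3))(x - (1)) = 0.
Roots r₁ = -3, r₂ = 1 (distinct).
General solution: s(n) = A·(-3)^n + B·(1)^n.
From s(0) = 8: A + B = 8.
From s(1) = -3: -3A + B = -3.
Solving: A = \frac{11}{4}, B = \frac{21}{4}.
So s(n) = \frac{11 \left(-3\right)^{n}}{4} + \frac{21}{4}.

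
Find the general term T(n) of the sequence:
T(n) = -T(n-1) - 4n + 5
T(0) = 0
First-order linear with linear forcing.
Homogeneous solution: T_h(n) = A·(-1)^n.
Try particular T_p(n) = pn + q. Substituting:
  pn + q = -(p(n-1) + q) - 4n + 5.
Matching the n-coefficient: p = -p - 4 ⇒ p = -2.
Matching constants: q = p - q + 5 ⇒ q = \frac{3}{2}.
General: T(n) = A·(-1)^n - 2 n + \frac{3}{2}.
Apply T(0) = 0: A + \frac{3}{2} = 0 ⇒ A = - \frac{3}{2}.
So T(n) = - \frac{3 \left(-1\right)^{n}}{2} - 2 n + \frac{3}{2}.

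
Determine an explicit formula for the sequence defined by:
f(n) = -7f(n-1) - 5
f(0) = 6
First-order linear non-homogeneous.
Homogeneous solution: f_h(n) = A·(-7)^n.
Try constant particular solution f_p = K: K = -7K - 5 ⇒ K = - \frac{5}{8}.
General: f(n) = A·(-7)^n - \frac{5}{8}.
Apply f(0) = 6: A - \frac{5}{8} = 6 ⇒ A = \frac{53}{8}.
So f(n) = \frac{53 \left(-7\right)^{n}}{8} - \frac{5}{8}.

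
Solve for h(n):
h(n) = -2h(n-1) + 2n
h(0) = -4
First-order linear with linear forcing.
Homogeneous solution: h_h(n) = A·(-2)^n.
Try particular h_p(n) = pn + q. Substituting:
  pn + q = -2(p(n-1) + q) + 2n.
Matching the n-coefficient: p = -2p + 2 ⇒ p = \frac{2}{3}.
Matching constants: q = 2p - 2q ⇒ q = \frac{4}{9}.
General: h(n) = A·(-2)^n + \frac{2 n}{3} + \frac{4}{9}.
Apply h(0) = -4: A + \frac{4}{9} = -4 ⇒ A = - \frac{40}{9}.
So h(n) = - \frac{40 \left(-2\right)^{n}}{9} + \frac{2 n}{3} + \frac{4}{9}.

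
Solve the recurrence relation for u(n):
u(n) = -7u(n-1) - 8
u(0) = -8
First-order linear non-homogeneous.
Homogeneous solution: u_h(n) = A·(-7)^n.
Try constant particular solution u_p = K: K = -7K - 8 ⇒ K = -1.
General: u(n) = A·(-7)^n - 1.
Apply u(0) = -8: A - 1 = -8 ⇒ A = -7.
So u(n) = - 7 \left(-7\right)^{n} - 1.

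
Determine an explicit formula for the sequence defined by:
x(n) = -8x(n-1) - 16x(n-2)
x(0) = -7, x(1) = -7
Characteristic equation: x² + 8x + 16 = 0, which is (x - (-4))².
Repeated root r = -4.
General solution: x(n) = (A + Bn)·(-4)^n.
From x(0) = -7: A = -7.
From x(1) = -7: (A + B)·(-4) = -7 ⇒ B = \frac{35}{4}.
So x(n) = \left(\frac{35 n}{4} - 7\right) \cdot (-4)^n.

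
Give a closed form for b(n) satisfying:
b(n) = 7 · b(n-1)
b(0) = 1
Pure geometric recurrence with ratio 7.
By induction b(n) = b(0) · (7)^n = 7^{n}.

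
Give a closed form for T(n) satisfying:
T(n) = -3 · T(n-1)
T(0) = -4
Pure geometric recurrence with ratio -3.
By induction T(n) = T(0) · (-3)^n = - 4 \left(-3\right)^{n}.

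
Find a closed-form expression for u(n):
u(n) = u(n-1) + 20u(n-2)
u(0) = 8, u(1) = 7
Characteristic equation: x² - x - 20 = 0, which factors as (x - (-4))(x - (5)) = 0.
Roots r₁ = -4, r₂ = 5 (distinct).
General solution: u(n) = A·(-4)^n + B·(5)^n.
From u(0) = 8: A + B = 8.
From u(1) = 7: -4A + 5B = 7.
Solving: A = \frac{11}{3}, B = \frac{13}{3}.
So u(n) = \frac{11 \left(-4\right)^{n}}{3} + \frac{13 \cdot 5^{n}}{3}.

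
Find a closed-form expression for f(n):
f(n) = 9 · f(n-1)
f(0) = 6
Pure geometric recurrence with ratio 9.
By induction f(n) = f(0) · (9)^n = 6 \cdot 9^{n}.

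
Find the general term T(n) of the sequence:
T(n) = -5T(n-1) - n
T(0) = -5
First-order linear with linear forcing.
Homogeneous solution: T_h(n) = A·(-5)^n.
Try particular T_p(n) = pn + q. Substituting:
  pn + q = -5(p(n-1) + q) - n.
Matching the n-coefficient: p = -5p - 1 ⇒ p = - \frac{1}{6}.
Matching constants: q = 5p - 5q ⇒ q = - \frac{5}{36}.
General: T(n) = A·(-5)^n - \frac{n}{6} - \frac{5}{36}.
Apply T(0) = -5: A - \frac{5}{36} = -5 ⇒ A = - \frac{175}{36}.
So T(n) = - \frac{175 \left(-5\right)^{n}}{36} - \frac{n}{6} - \frac{5}{36}.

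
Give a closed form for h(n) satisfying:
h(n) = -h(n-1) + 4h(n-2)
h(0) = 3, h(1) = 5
Characteristic equation: x² + x - 4 = 0.
Discriminant Δ = (-1)² + 4·(4) = 17.
Roots r₁,₂ = (-1 ± √17)/2, so r₁ = - \frac{1}{2} + \frac{\sqrt{17}}{2}, r₂ = - \frac{\sqrt{17}}{2} - \frac{1}{2}.
General solution: h(n) = A·r₁^n + B·r₂^n.
From the initial conditions, A + B = 3 and r₁A + r₂B = 5.
Since r₁ - r₂ = √17: A = (5 - (3)r₂)/√17 = \frac{3}{2} + \frac{13 \sqrt{17}}{34}, and B = 3 - A = \frac{3}{2} - \frac{13 \sqrt{17}}{34}.
So h(n) = \left(\frac{3}{2} + \frac{13 \sqrt{17}}{34}\right)\left(- \frac{1}{2} + \frac{\sqrt{17}}{2}\right)^n + \left(\frac{3}{2} - \frac{13 \sqrt{17}}{34}\right)\left(- \frac{\sqrt{17}}{2} - \frac{1}{2}\right)^n.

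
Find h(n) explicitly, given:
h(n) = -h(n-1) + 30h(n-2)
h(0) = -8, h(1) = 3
Characteristic equation: x² + x - 30 = 0, which factors as (x - (-6))(x - (5)) = 0.
Roots r₁ = -6, r₂ = 5 (distinct).
General solution: h(n) = A·(-6)^n + B·(5)^n.
From h(0) = -8: A + B = -8.
From h(1) = 3: -6A + 5B = 3.
Solving: A = - \frac{43}{11}, B = - \frac{45}{11}.
So h(n) = - \frac{43 \left(-6\right)^{n}}{11} - \frac{45 \cdot 5^{n}}{11}.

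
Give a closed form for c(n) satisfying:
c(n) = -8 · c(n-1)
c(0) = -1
Pure geometric recurrence with ratio -8.
By induction c(n) = c(0) · (-8)^n = - \left(-8\right)^{n}.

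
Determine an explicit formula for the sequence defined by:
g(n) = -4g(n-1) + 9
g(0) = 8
First-order linear non-homogeneous.
Homogeneous solution: g_h(n) = A·(-4)^n.
Try constant particular solution g_p = K: K = -4K + 9 ⇒ K = \frac{9}{5}.
General: g(n) = A·(-4)^n + \frac{9}{5}.
Apply g(0) = 8: A + \frac{9}{5} = 8 ⇒ A = \frac{31}{5}.
So g(n) = \frac{31 \left(-4\right)^{n}}{5} + \frac{9}{5}.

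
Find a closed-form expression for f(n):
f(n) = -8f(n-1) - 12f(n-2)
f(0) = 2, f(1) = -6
Characteristic equation: x² + 8x + 12 = 0, which factors as (x - (-6))(x - (-2)) = 0.
Roots r₁ = -6, r₂ = -2 (distinct).
General solution: f(n) = A·(-6)^n + B·(-2)^n.
From f(0) = 2: A + B = 2.
From f(1) = -6: -6A - 2B = -6.
Solving: A = \frac{1}{2}, B = \frac{3}{2}.
So f(n) = \frac{3 \left(-2\right)^{n}}{2} + \frac{\left(-6\right)^{n}}{2}.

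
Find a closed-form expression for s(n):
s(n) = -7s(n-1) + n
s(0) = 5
First-order linear with linear forcing.
Homogeneous solution: s_h(n) = A·(-7)^n.
Try particular s_p(n) = pn + q. Substituting:
  pn + q = -7(p(n-1) + q) + n.
Matching the n-coefficient: p = -7p + 1 ⇒ p = \frac{1}{8}.
Matching constants: q = 7p - 7q ⇒ q = \frac{7}{64}.
General: s(n) = A·(-7)^n + \frac{n}{8} + \frac{7}{64}.
Apply s(0) = 5: A + \frac{7}{64} = 5 ⇒ A = \frac{313}{64}.
So s(n) = \frac{313 \left(-7\right)^{n}}{64} + \frac{n}{8} + \frac{7}{64}.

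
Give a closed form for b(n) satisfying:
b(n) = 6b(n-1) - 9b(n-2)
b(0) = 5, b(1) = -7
Characteristic equation: x² - 6x + 9 = 0, which is (x - (3))².
Repeated root r = 3.
General solution: b(n) = (A + Bn)·(3)^n.
From b(0) = 5: A = 5.
From b(1) = -7: (A + B)·(3) = -7 ⇒ B = - \frac{22}{3}.
So b(n) = \left(5 - \frac{22 n}{3}\right) \cdot (3)^n.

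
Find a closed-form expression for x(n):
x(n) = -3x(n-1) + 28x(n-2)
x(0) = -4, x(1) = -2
Characteristic equation: x² + 3x - 28 = 0, which factors as (x - (-7))(x - (4)) = 0.
Roots r₁ = -7, r₂ = 4 (distinct).
General solution: x(n) = A·(-7)^n + B·(4)^n.
From x(0) = -4: A + B = -4.
From x(1) = -2: -7A + 4B = -2.
Solving: A = - \frac{14}{11}, B = - \frac{30}{11}.
So x(n) = - \frac{14 \left(-7\right)^{n}}{11} - \frac{30 \cdot 4^{n}}{11}.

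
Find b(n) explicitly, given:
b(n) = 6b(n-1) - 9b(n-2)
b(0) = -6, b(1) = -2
Characteristic equation: x² - 6x + 9 = 0, which is (x - (3))².
Repeated root r = 3.
General solution: b(n) = (A + Bn)·(3)^n.
From b(0) = -6: A = -6.
From b(1) = -2: (A + B)·(3) = -2 ⇒ B = \frac{16}{3}.
So b(n) = \left(\frac{16 n}{3} - 6\right) \cdot (3)^n.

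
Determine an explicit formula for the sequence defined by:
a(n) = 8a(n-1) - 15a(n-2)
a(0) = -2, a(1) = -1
Characteristic equation: x² - 8x + 15 = 0, which factors as (x - (5))(x - (3)) = 0.
Roots r₁ = 5, r₂ = 3 (distinct).
General solution: a(n) = A·(5)^n + B·(3)^n.
From a(0) = -2: A + B = -2.
From a(1) = -1: 5A + 3B = -1.
Solving: A = \frac{5}{2}, B = - \frac{9}{2}.
So a(n) = - \frac{9 \cdot 3^{n}}{2} + \frac{5 \cdot 5^{n}}{2}.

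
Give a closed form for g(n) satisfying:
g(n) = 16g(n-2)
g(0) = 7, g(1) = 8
Characteristic equation: x² - 16 = 0, which factors as (x - (4))(x - (-4)) = 0.
Roots r₁ = 4, r₂ = -4 (distinct).
General solution: g(n) = A·(4)^n + B·(-4)^n.
From g(0) = 7: A + B = 7.
From g(1) = 8: 4A - 4B = 8.
Solving: A = \frac{9}{2}, B = \frac{5}{2}.
So g(n) = \frac{5 \left(-4\right)^{n}}{2} + \frac{9 \cdot 4^{n}}{2}.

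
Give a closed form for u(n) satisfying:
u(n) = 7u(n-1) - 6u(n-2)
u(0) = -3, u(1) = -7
Characteristic equation: x² - 7x + 6 = 0, which factors as (x - (1))(x - (6)) = 0.
Roots r₁ = 1, r₂ = 6 (distinct).
General solution: u(n) = A·(1)^n + B·(6)^n.
From u(0) = -3: A + B = -3.
From u(1) = -7: A + 6B = -7.
Solving: A = - \frac{11}{5}, B = - \frac{4}{5}.
So u(n) = - \frac{4 \cdot 6^{n}}{5} - \frac{11}{5}.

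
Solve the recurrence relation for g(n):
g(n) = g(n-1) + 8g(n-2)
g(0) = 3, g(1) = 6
Characteristic equation: x² - x - 8 = 0.
Discriminant Δ = (1)² + 4·(8) = 33.
Roots r₁,₂ = (1 ± √33)/2, so r₁ = \frac{1}{2} + \frac{\sqrt{33}}{2}, r₂ = \frac{1}{2} - \frac{\sqrt{33}}{2}.
General solution: g(n) = A·r₁^n + B·r₂^n.
From the initial conditions, A + B = 3 and r₁A + r₂B = 6.
Since r₁ - r₂ = √33: A = (6 - (3)r₂)/√33 = \frac{3 \sqrt{33}}{22} + \frac{3}{2}, and B = 3 - A = \frac{3}{2} - \frac{3 \sqrt{33}}{22}.
So g(n) = \left(\frac{3 \sqrt{33}}{22} + \frac{3}{2}\right)\left(\frac{1}{2} + \frac{\sqrt{33}}{2}\right)^n + \left(\frac{3}{2} - \frac{3 \sqrt{33}}{22}\right)\left(\frac{1}{2} - \frac{\sqrt{33}}{2}\right)^n.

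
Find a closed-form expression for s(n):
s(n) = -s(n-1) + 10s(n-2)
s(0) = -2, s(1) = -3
Characteristic equation: x² + x - 10 = 0.
Discriminant Δ = (-1)² + 4·(10) = 41.
Roots r₁,₂ = (-1 ± √41)/2, so r₁ = - \frac{1}{2} + \frac{\sqrt{41}}{2}, r₂ = - \frac{\sqrt{41}}{2} - \frac{1}{2}.
General solution: s(n) = A·r₁^n + B·r₂^n.
From the initial conditions, A + B = -2 and r₁A + r₂B = -3.
Since r₁ - r₂ = √41: A = (-3 - (-2)r₂)/√41 = -1 - \frac{4 \sqrt{41}}{41}, and B = -2 - A = -1 + \frac{4 \sqrt{41}}{41}.
So s(n) = \left(-1 - \frac{4 \sqrt{41}}{41}\right)\left(- \frac{1}{2} + \frac{\sqrt{41}}{2}\right)^n + \left(-1 + \frac{4 \sqrt{41}}{41}\right)\left(- \frac{\sqrt{41}}{2} - \frac{1}{2}\right)^n.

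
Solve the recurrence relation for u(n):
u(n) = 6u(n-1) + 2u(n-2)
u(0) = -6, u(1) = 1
Characteristic equation: x² - 6x - 2 = 0.
Discriminant Δ = (6)² + 4·(2) = 44.
Roots r₁,₂ = (6 ± √44)/2, so r₁ = 3 + \sqrt{11}, r₂ = 3 - \sqrt{11}.
General solution: u(n) = A·r₁^n + B·r₂^n.
From the initial conditions, A + B = -6 and r₁A + r₂B = 1.
Since r₁ - r₂ = √44: A = (1 - (-6)r₂)/√44 = -3 + \frac{19 \sqrt{11}}{22}, and B = -6 - A = -3 - \frac{19 \sqrt{11}}{22}.
So u(n) = \left(-3 + \frac{19 \sqrt{11}}{22}\right)\left(3 + \sqrt{11}\right)^n + \left(-3 - \frac{19 \sqrt{11}}{22}\right)\left(3 - \sqrt{11}\right)^n.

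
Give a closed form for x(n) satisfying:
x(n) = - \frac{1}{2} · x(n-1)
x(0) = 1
Pure geometric recurrence with ratio - \frac{1}{2}.
By induction x(n) = x(0) · (- \frac{1}{2})^n = \left(- \frac{1}{2}\right)^{n}.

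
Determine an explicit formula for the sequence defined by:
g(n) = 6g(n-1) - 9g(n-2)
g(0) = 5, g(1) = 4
Characteristic equation: x² - 6x + 9 = 0, which is (x - (3))².
Repeated root r = 3.
General solution: g(n) = (A + Bn)·(3)^n.
From g(0) = 5: A = 5.
From g(1) = 4: (A + B)·(3) = 4 ⇒ B = - \frac{11}{3}.
So g(n) = \left(5 - \frac{11 n}{3}\right) \cdot (3)^n.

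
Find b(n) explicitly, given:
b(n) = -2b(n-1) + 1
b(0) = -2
First-order linear non-homogeneous.
Homogeneous solution: b_h(n) = A·(-2)^n.
Try constant particular solution b_p = K: K = -2K + 1 ⇒ K = \frac{1}{3}.
General: b(n) = A·(-2)^n + \frac{1}{3}.
Apply b(0) = -2: A + \frac{1}{3} = -2 ⇒ A = - \frac{7}{3}.
So b(n) = \frac{1}{3} - \frac{7 \left(-2\right)^{n}}{3}.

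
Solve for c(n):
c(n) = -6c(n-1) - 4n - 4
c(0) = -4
First-order linear with linear forcing.
Homogeneous solution: c_h(n) = A·(-6)^n.
Try particular c_p(n) = pn + q. Substituting:
  pn + q = -6(p(n-1) + q) - 4n - 4.
Matching the n-coefficient: p = -6p - 4 ⇒ p = - \frac{4}{7}.
Matching constants: q = 6p - 6q - 4 ⇒ q = - \frac{52}{49}.
General: c(n) = A·(-6)^n - \frac{4 n}{7} - \frac{52}{49}.
Apply c(0) = -4: A - \frac{52}{49} = -4 ⇒ A = - \frac{144}{49}.
So c(n) = - \frac{144 \left(-6\right)^{n}}{49} - \frac{4 n}{7} - \frac{52}{49}.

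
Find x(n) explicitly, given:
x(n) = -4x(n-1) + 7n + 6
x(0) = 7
First-order linear with linear forcing.
Homogeneous solution: x_h(n) = A·(-4)^n.
Try particular x_p(n) = pn + q. Substituting:
  pn + q = -4(p(n-1) + q) + 7n + 6.
Matching the n-coefficient: p = -4p + 7 ⇒ p = \frac{7}{5}.
Matching constants: q = 4p - 4q + 6 ⇒ q = \frac{58}{25}.
General: x(n) = A·(-4)^n + \frac{7 n}{5} + \frac{58}{25}.
Apply x(0) = 7: A + \frac{58}{25} = 7 ⇒ A = \frac{117}{25}.
So x(n) = \frac{117 \left(-4\right)^{n}}{25} + \frac{7 n}{5} + \frac{58}{25}.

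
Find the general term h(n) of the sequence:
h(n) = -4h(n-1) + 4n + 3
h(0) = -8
First-order linear with linear forcing.
Homogeneous solution: h_h(n) = A·(-4)^n.
Try particular h_p(n) = pn + q. Substituting:
  pn + q = -4(p(n-1) + q) + 4n + 3.
Matching the n-coefficient: p = -4p + 4 ⇒ p = \frac{4}{5}.
Matching constants: q = 4p - 4q + 3 ⇒ q = \frac{31}{25}.
General: h(n) = A·(-4)^n + \frac{4 n}{5} + \frac{31}{25}.
Apply h(0) = -8: A + \frac{31}{25} = -8 ⇒ A = - \frac{231}{25}.
So h(n) = - \frac{231 \left(-4\right)^{n}}{25} + \frac{4 n}{5} + \frac{31}{25}.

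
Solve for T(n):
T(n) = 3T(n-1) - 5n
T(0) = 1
First-order linear with linear forcing.
Homogeneous solution: T_h(n) = A·(3)^n.
Try particular T_p(n) = pn + q. Substituting:
  pn + q = 3(p(n-1) + q) - 5n.
Matching the n-coefficient: p = 3p - 5 ⇒ p = \frac{5}{2}.
Matching constants: q = -3p + 3q ⇒ q = \frac{15}{4}.
General: T(n) = A·(3)^n + \frac{5 n}{2} + \frac{15}{4}.
Apply T(0) = 1: A + \frac{15}{4} = 1 ⇒ A = - \frac{11}{4}.
So T(n) = - \frac{11 \cdot 3^{n}}{4} + \frac{5 n}{2} + \frac{15}{4}.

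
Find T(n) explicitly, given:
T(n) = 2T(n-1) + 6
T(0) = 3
First-order linear non-homogeneous.
Homogeneous solution: T_h(n) = A·(2)^n.
Try constant particular solution T_p = K: K = 2K + 6 ⇒ K = -6.
General: T(n) = A·(2)^n - 6.
Apply T(0) = 3: A - 6 = 3 ⇒ A = 9.
So T(n) = 9 \cdot 2^{n} - 6.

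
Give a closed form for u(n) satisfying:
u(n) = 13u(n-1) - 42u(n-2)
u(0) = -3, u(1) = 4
Characteristic equation: x² - 13x + 42 = 0, which factors as (x - (6))(x - (7)) = 0.
Roots r₁ = 6, r₂ = 7 (distinct).
General solution: u(n) = A·(6)^n + B·(7)^n.
From u(0) = -3: A + B = -3.
From u(1) = 4: 6A + 7B = 4.
Solving: A = -25, B = 22.
So u(n) = - 25 \cdot 6^{n} + 22 \cdot 7^{n}.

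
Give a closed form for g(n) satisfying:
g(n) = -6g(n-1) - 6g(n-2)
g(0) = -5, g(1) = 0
Characteristic equation: x² + 6x + 6 = 0.
Discriminant Δ = (-6)² + 4·(-6) = 12.
Roots r₁,₂ = (-6 ± √12)/2, so r₁ = -3 + \sqrt{3}, r₂ = -3 - \sqrt{3}.
General solution: g(n) = A·r₁^n + B·r₂^n.
From the initial conditions, A + B = -5 and r₁A + r₂B = 0.
Since r₁ - r₂ = √12: A = (0 - (-5)r₂)/√12 = - \frac{5 \sqrt{3}}{2} - \frac{5}{2}, and B = -5 - A = - \frac{5}{2} + \frac{5 \sqrt{3}}{2}.
So g(n) = \left(- \frac{5 \sqrt{3}}{2} - \frac{5}{2}\right)\left(-3 + \sqrt{3}\right)^n + \left(- \frac{5}{2} + \frac{5 \sqrt{3}}{2}\right)\left(-3 - \sqrt{3}\right)^n.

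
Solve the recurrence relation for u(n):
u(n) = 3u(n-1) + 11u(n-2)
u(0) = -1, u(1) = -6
Characteristic equation: x² - 3x - 11 = 0.
Discriminant Δ = (3)² + 4·(11) = 53.
Roots r₁,₂ = (3 ± √53)/2, so r₁ = \frac{3}{2} + \frac{\sqrt{53}}{2}, r₂ = \frac{3}{2} - \frac{\sqrt{53}}{2}.
General solution: u(n) = A·r₁^n + B·r₂^n.
From the initial conditions, A + B = -1 and r₁A + r₂B = -6.
Since r₁ - r₂ = √53: A = (-6 - (-1)r₂)/√53 = - \frac{9 \sqrt{53}}{106} - \frac{1}{2}, and B = -1 - A = - \frac{1}{2} + \frac{9 \sqrt{53}}{106}.
So u(n) = \left(- \frac{9 \sqrt{53}}{106} - \frac{1}{2}\right)\left(\frac{3}{2} + \frac{\sqrt{53}}{2}\right)^n + \left(- \frac{1}{2} + \frac{9 \sqrt{53}}{106}\right)\left(\frac{3}{2} - \frac{\sqrt{53}}{2}\right)^n.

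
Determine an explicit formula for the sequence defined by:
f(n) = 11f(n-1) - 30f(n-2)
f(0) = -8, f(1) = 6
Characteristic equation: x² - 11x + 30 = 0, which factors as (x - (6))(x - (5)) = 0.
Roots r₁ = 6, r₂ = 5 (distinct).
General solution: f(n) = A·(6)^n + B·(5)^n.
From f(0) = -8: A + B = -8.
From f(1) = 6: 6A + 5B = 6.
Solving: A = 46, B = -54.
So f(n) = - 54 \cdot 5^{n} + 46 \cdot 6^{n}.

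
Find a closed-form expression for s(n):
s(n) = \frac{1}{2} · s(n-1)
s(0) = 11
Pure geometric recurrence with ratio \frac{1}{2}.
By induction s(n) = s(0) · (\frac{1}{2})^n = 11 \cdot 2^{- n}.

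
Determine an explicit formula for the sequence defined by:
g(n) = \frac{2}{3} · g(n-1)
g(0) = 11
Pure geometric recurrence with ratio \frac{2}{3}.
By induction g(n) = g(0) · (\frac{2}{3})^n = 11 \left(\frac{2}{3}\right)^{n}.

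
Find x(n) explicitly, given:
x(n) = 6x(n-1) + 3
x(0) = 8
First-order linear non-homogeneous.
Homogeneous solution: x_h(n) = A·(6)^n.
Try constant particular solution x_p = K: K = 6K + 3 ⇒ K = - \frac{3}{5}.
General: x(n) = A·(6)^n - \frac{3}{5}.
Apply x(0) = 8: A - \frac{3}{5} = 8 ⇒ A = \frac{43}{5}.
So x(n) = \frac{43 \cdot 6^{n}}{5} - \frac{3}{5}.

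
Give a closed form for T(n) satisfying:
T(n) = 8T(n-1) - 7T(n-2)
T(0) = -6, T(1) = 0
Characteristic equation: x² - 8x + 7 = 0, which factors as (x - (1))(x - (7)) = 0.
Roots r₁ = 1, r₂ = 7 (distinct).
General solution: T(n) = A·(1)^n + B·(7)^n.
From T(0) = -6: A + B = -6.
From T(1) = 0: A + 7B = 0.
Solving: A = -7, B = 1.
So T(n) = 7^{n} - 7.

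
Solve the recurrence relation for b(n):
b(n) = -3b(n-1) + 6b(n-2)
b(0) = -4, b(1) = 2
Characteristic equation: x² + 3x - 6 = 0.
Discriminant Δ = (-3)² + 4·(6) = 33.
Roots r₁,₂ = (-3 ± √33)/2, so r₁ = - \frac{3}{2} + \frac{\sqrt{33}}{2}, r₂ = - \frac{\sqrt{33}}{2} - \frac{3}{2}.
General solution: b(n) = A·r₁^n + B·r₂^n.
From the initial conditions, A + B = -4 and r₁A + r₂B = 2.
Since r₁ - r₂ = √33: A = (2 - (-4)r₂)/√33 = -2 - \frac{4 \sqrt{33}}{33}, and B = -4 - A = -2 + \frac{4 \sqrt{33}}{33}.
So b(n) = \left(-2 - \frac{4 \sqrt{33}}{33}\right)\left(- \frac{3}{2} + \frac{\sqrt{33}}{2}\right)^n + \left(-2 + \frac{4 \sqrt{33}}{33}\right)\left(- \frac{\sqrt{33}}{2} - \frac{3}{2}\right)^n.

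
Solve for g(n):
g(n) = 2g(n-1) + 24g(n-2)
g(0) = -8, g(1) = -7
Characteristic equation: x² - 2x - 24 = 0, which factors as (x - (-4))(x - (6)) = 0.
Roots r₁ = -4, r₂ = 6 (distinct).
General solution: g(n) = A·(-4)^n + B·(6)^n.
From g(0) = -8: A + B = -8.
From g(1) = -7: -4A + 6B = -7.
Solving: A = - \frac{41}{10}, B = - \frac{39}{10}.
So g(n) = - \frac{41 \left(-4\right)^{n}}{10} - \frac{39 \cdot 6^{n}}{10}.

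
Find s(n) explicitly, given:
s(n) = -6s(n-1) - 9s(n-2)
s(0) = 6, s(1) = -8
Characteristic equation: x² + 6x + 9 = 0, which is (x - (-3))².
Repeated root r = -3.
General solution: s(n) = (A + Bn)·(-3)^n.
From s(0) = 6: A = 6.
From s(1) = -8: (A + B)·(-3) = -8 ⇒ B = - \frac{10}{3}.
So s(n) = \left(6 - \frac{10 n}{3}\right) \cdot (-3)^n.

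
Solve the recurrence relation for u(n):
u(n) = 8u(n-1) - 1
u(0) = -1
First-order linear non-homogeneous.
Homogeneous solution: u_h(n) = A·(8)^n.
Try constant particular solution u_p = K: K = 8K - 1 ⇒ K = \frac{1}{7}.
General: u(n) = A·(8)^n + \frac{1}{7}.
Apply u(0) = -1: A + \frac{1}{7} = -1 ⇒ A = - \frac{8}{7}.
So u(n) = \frac{1}{7} - \frac{8 \cdot 8^{n}}{7}.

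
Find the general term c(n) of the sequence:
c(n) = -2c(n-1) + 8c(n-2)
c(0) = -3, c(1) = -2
Characteristic equation: x² + 2x - 8 = 0, which factors as (x - (-4))(x - (2)) = 0.
Roots r₁ = -4, r₂ = 2 (distinct).
General solution: c(n) = A·(-4)^n + B·(2)^n.
From c(0) = -3: A + B = -3.
From c(1) = -2: -4A + 2B = -2.
Solving: A = - \frac{2}{3}, B = - \frac{7}{3}.
So c(n) = - \frac{2 \left(-4\right)^{n}}{3} - \frac{7 \cdot 2^{n}}{3}.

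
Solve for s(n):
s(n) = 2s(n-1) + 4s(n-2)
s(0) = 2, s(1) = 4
Characteristic equation: x² - 2x - 4 = 0.
Discriminant Δ = (2)² + 4·(4) = 20.
Roots r₁,₂ = (2 ± √20)/2, so r₁ = 1 + \sqrt{5}, r₂ = 1 - \sqrt{5}.
General solution: s(n) = A·r₁^n + B·r₂^n.
From the initial conditions, A + B = 2 and r₁A + r₂B = 4.
Since r₁ - r₂ = √20: A = (4 - (2)r₂)/√20 = \frac{\sqrt{5}}{5} + 1, and B = 2 - A = 1 - \frac{\sqrt{5}}{5}.
So s(n) = \left(\frac{\sqrt{5}}{5} + 1\right)\left(1 + \sqrt{5}\right)^n + \left(1 - \frac{\sqrt{5}}{5}\right)\left(1 - \sqrt{5}\right)^n.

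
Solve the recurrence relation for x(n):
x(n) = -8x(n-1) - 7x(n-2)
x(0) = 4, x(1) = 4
Characteristic equation: x² + 8x + 7 = 0, which factors as (x - (-1))(x - (-7)) = 0.
Roots r₁ = -1, r₂ = -7 (distinct).
General solution: x(n) = A·(-1)^n + B·(-7)^n.
From x(0) = 4: A + B = 4.
From x(1) = 4: -A - 7B = 4.
Solving: A = \frac{16}{3}, B = - \frac{4}{3}.
So x(n) = \frac{16 \left(-1\right)^{n}}{3} - \frac{4 \left(-7\right)^{n}}{3}.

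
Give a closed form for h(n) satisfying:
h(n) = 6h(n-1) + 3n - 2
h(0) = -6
First-order linear with linear forcing.
Homogeneous solution: h_h(n) = A·(6)^n.
Try particular h_p(n) = pn + q. Substituting:
  pn + q = 6(p(n-1) + q) + 3n - 2.
Matching the n-coefficient: p = 6p + 3 ⇒ p = - \frac{3}{5}.
Matching constants: q = -6p + 6q - 2 ⇒ q = - \frac{8}{25}.
General: h(n) = A·(6)^n - \frac{3 n}{5} - \frac{8}{25}.
Apply h(0) = -6: A - \frac{8}{25} = -6 ⇒ A = - \frac{142}{25}.
So h(n) = - \frac{142 \cdot 6^{n}}{25} - \frac{3 n}{5} - \frac{8}{25}.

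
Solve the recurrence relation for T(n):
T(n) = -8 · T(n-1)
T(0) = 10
Pure geometric recurrence with ratio -8.
By induction T(n) = T(0) · (-8)^n = 10 \left(-8\right)^{n}.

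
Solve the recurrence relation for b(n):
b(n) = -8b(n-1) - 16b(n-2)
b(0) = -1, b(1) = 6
Characteristic equation: x² + 8x + 16 = 0, which is (x - (-4))².
Repeated root r = -4.
General solution: b(n) = (A + Bn)·(-4)^n.
From b(0) = -1: A = -1.
From b(1) = 6: (A + B)·(-4) = 6 ⇒ B = - \frac{1}{2}.
So b(n) = \left(- \frac{n}{2} - 1\right) \cdot (-4)^n.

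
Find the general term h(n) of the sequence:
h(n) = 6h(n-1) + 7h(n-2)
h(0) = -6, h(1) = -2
Characteristic equation: x² - 6x - 7 = 0, which factors as (x - (-1))(x - (7)) = 0.
Roots r₁ = -1, r₂ = 7 (distinct).
General solution: h(n) = A·(-1)^n + B·(7)^n.
From h(0) = -6: A + B = -6.
From h(1) = -2: -A + 7B = -2.
Solving: A = -5, B = -1.
So h(n) = - 5 \left(-1\right)^{n} - 7^{n}.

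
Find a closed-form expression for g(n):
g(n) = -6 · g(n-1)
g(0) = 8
Pure geometric recurrence with ratio -6.
By induction g(n) = g(0) · (-6)^n = 8 \left(-6\right)^{n}.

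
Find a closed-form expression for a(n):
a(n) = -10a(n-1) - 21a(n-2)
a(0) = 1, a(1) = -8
Characteristic equation: x² + 10x + 21 = 0, which factors as (x - (-7))(x - (-3)) = 0.
Roots r₁ = -7, r₂ = -3 (distinct).
General solution: a(n) = A·(-7)^n + B·(-3)^n.
From a(0) = 1: A + B = 1.
From a(1) = -8: -7A - 3B = -8.
Solving: A = \frac{5}{4}, B = - \frac{1}{4}.
So a(n) = - \frac{\left(-3\right)^{n}}{4} + \frac{5 \left(-7\right)^{n}}{4}.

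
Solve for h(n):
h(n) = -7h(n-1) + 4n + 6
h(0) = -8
First-order linear with linear forcing.
Homogeneous solution: h_h(n) = A·(-7)^n.
Try particular h_p(n) = pn + q. Substituting:
  pn + q = -7(p(n-1) + q) + 4n + 6.
Matching the n-coefficient: p = -7p + 4 ⇒ p = \frac{1}{2}.
Matching constants: q = 7p - 7q + 6 ⇒ q = \frac{19}{16}.
General: h(n) = A·(-7)^n + \frac{n}{2} + \frac{19}{16}.
Apply h(0) = -8: A + \frac{19}{16} = -8 ⇒ A = - \frac{147}{16}.
So h(n) = - \frac{147 \left(-7\right)^{n}}{16} + \frac{n}{2} + \frac{19}{16}.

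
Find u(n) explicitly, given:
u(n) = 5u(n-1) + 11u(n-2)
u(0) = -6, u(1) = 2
Characteristic equation: x² - 5x - 11 = 0.
Discriminant Δ = (5)² + 4·(11) = 69.
Roots r₁,₂ = (5 ± √69)/2, so r₁ = \frac{5}{2} + \frac{\sqrt{69}}{2}, r₂ = \frac{5}{2} - \frac{\sqrt{69}}{2}.
General solution: u(n) = A·r₁^n + B·r₂^n.
From the initial conditions, A + B = -6 and r₁A + r₂B = 2.
Since r₁ - r₂ = √69: A = (2 - (-6)r₂)/√69 = -3 + \frac{17 \sqrt{69}}{69}, and B = -6 - A = -3 - \frac{17 \sqrt{69}}{69}.
So u(n) = \left(-3 + \frac{17 \sqrt{69}}{69}\right)\left(\frac{5}{2} + \frac{\sqrt{69}}{2}\right)^n + \left(-3 - \frac{17 \sqrt{69}}{69}\right)\left(\frac{5}{2} - \frac{\sqrt{69}}{2}\right)^n.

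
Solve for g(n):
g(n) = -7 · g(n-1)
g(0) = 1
Pure geometric recurrence with ratio -7.
By induction g(n) = g(0) · (-7)^n = \left(-7\right)^{n}.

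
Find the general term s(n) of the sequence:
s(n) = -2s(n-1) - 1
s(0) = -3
First-order linear non-homogeneous.
Homogeneous solution: s_h(n) = A·(-2)^n.
Try constant particular solution s_p = K: K = -2K - 1 ⇒ K = - \frac{1}{3}.
General: s(n) = A·(-2)^n - \frac{1}{3}.
Apply s(0) = -3: A - \frac{1}{3} = -3 ⇒ A = - \frac{8}{3}.
So s(n) = - \frac{8 \left(-2\right)^{n}}{3} - \frac{1}{3}.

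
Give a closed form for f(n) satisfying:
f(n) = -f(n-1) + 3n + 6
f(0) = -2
First-order linear with linear forcing.
Homogeneous solution: f_h(n) = A·(-1)^n.
Try particular f_p(n) = pn + q. Substituting:
  pn + q = -(p(n-1) + q) + 3n + 6.
Matching the n-coefficient: p = -p + 3 ⇒ p = \frac{3}{2}.
Matching constants: q = p - q + 6 ⇒ q = \frac{15}{4}.
General: f(n) = A·(-1)^n + \frac{3 n}{2} + \frac{15}{4}.
Apply f(0) = -2: A + \frac{15}{4} = -2 ⇒ A = - \frac{23}{4}.
So f(n) = - \frac{23 \left(-1\right)^{n}}{4} + \frac{3 n}{2} + \frac{15}{4}.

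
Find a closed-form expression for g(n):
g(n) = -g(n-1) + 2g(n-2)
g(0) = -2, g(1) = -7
Characteristic equation: x² + x - 2 = 0, which factors as (x - (-2))(x - (1)) = 0.
Roots r₁ = -2, r₂ = 1 (distinct).
General solution: g(n) = A·(-2)^n + B·(1)^n.
From g(0) = -2: A + B = -2.
From g(1) = -7: -2A + B = -7.
Solving: A = \frac{5}{3}, B = - \frac{11}{3}.
So g(n) = \frac{5 \left(-2\right)^{n}}{3} - \frac{11}{3}.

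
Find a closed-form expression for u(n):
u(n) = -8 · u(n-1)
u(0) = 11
Pure geometric recurrence with ratio -8.
By induction u(n) = u(0) · (-8)^n = 11 \left(-8\right)^{n}.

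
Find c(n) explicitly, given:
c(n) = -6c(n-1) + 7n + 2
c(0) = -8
First-order linear with linear forcing.
Homogeneous solution: c_h(n) = A·(-6)^n.
Try particular c_p(n) = pn + q. Substituting:
  pn + q = -6(p(n-1) + q) + 7n + 2.
Matching the n-coefficient: p = -6p + 7 ⇒ p = 1.
Matching constants: q = 6p - 6q + 2 ⇒ q = \frac{8}{7}.
General: c(n) = A·(-6)^n + n + \frac{8}{7}.
Apply c(0) = -8: A + \frac{8}{7} = -8 ⇒ A = - \frac{64}{7}.
So c(n) = - \frac{64 \left(-6\right)^{n}}{7} + n + \frac{8}{7}.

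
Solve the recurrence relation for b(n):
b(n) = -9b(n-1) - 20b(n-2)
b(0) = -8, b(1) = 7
Characteristic equation: x² + 9x + 20 = 0, which factors as (x - (-4))(x - (-5)) = 0.
Roots r₁ = -4, r₂ = -5 (distinct).
General solution: b(n) = A·(-4)^n + B·(-5)^n.
From b(0) = -8: A + B = -8.
From b(1) = 7: -4A - 5B = 7.
Solving: A = -33, B = 25.
So b(n) = - 33 \left(-4\right)^{n} + 25 \left(-5\right)^{n}.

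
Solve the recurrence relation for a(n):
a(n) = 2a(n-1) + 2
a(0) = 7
First-order linear non-homogeneous.
Homogeneous solution: a_h(n) = A·(2)^n.
Try constant particular solution a_p = K: K = 2K + 2 ⇒ K = -2.
General: a(n) = A·(2)^n - 2.
Apply a(0) = 7: A - 2 = 7 ⇒ A = 9.
So a(n) = 9 \cdot 2^{n} - 2.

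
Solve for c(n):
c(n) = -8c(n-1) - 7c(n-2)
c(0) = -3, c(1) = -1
Characteristic equation: x² + 8x + 7 = 0, which factors as (x - (-7))(x - (-1)) = 0.
Roots r₁ = -7, r₂ = -1 (distinct).
General solution: c(n) = A·(-7)^n + B·(-1)^n.
From c(0) = -3: A + B = -3.
From c(1) = -1: -7A - B = -1.
Solving: A = \frac{2}{3}, B = - \frac{11}{3}.
So c(n) = - \frac{11 \left(-1\right)^{n}}{3} + \frac{2 \left(-7\right)^{n}}{3}.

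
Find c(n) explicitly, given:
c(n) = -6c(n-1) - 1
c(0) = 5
First-order linear non-homogeneous.
Homogeneous solution: c_h(n) = A·(-6)^n.
Try constant particular solution c_p = K: K = -6K - 1 ⇒ K = - \frac{1}{7}.
General: c(n) = A·(-6)^n - \frac{1}{7}.
Apply c(0) = 5: A - \frac{1}{7} = 5 ⇒ A = \frac{36}{7}.
So c(n) = \frac{36 \left(-6\right)^{n}}{7} - \frac{1}{7}.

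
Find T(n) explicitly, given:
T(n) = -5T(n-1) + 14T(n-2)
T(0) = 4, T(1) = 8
Characteristic equation: x² + 5x - 14 = 0, which factors as (x - (2))(x - (-7)) = 0.
Roots r₁ = 2, r₂ = -7 (distinct).
General solution: T(n) = A·(2)^n + B·(-7)^n.
From T(0) = 4: A + B = 4.
From T(1) = 8: 2A - 7B = 8.
Solving: A = 4, B = 0.
So T(n) = 4 \cdot 2^{n}.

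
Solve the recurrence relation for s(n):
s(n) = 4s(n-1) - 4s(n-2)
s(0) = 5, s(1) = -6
Characteristic equation: x² - 4x + 4 = 0, which is (x - (2))².
Repeated root r = 2.
General solution: s(n) = (A + Bn)·(2)^n.
From s(0) = 5: A = 5.
From s(1) = -6: (A + B)·(2) = -6 ⇒ B = -8.
So s(n) = \left(5 - 8 n\right) \cdot (2)^n.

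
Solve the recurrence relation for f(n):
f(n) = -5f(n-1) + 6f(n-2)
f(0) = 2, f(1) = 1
Characteristic equation: x² + 5x - 6 = 0, which factors as (x - (-6))(x - (1)) = 0.
Roots r₁ = -6, r₂ = 1 (distinct).
General solution: f(n) = A·(-6)^n + B·(1)^n.
From f(0) = 2: A + B = 2.
From f(1) = 1: -6A + B = 1.
Solving: A = \frac{1}{7}, B = \frac{13}{7}.
So f(n) = \frac{\left(-6\right)^{n}}{7} + \frac{13}{7}.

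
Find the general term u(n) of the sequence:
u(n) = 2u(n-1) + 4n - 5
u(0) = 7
First-order linear with linear forcing.
Homogeneous solution: u_h(n) = A·(2)^n.
Try particular u_p(n) = pn + q. Substituting:
  pn + q = 2(p(n-1) + q) + 4n - 5.
Matching the n-coefficient: p = 2p + 4 ⇒ p = -4.
Matching constants: q = -2p + 2q - 5 ⇒ q = -3.
General: u(n) = A·(2)^n - 4 n - 3.
Apply u(0) = 7: A - 3 = 7 ⇒ A = 10.
So u(n) = 10 \cdot 2^{n} - 4 n - 3.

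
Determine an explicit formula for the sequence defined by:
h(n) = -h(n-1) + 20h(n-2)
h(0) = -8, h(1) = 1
Characteristic equation: x² + x - 20 = 0, which factors as (x - (4))(x - (-5)) = 0.
Roots r₁ = 4, r₂ = -5 (distinct).
General solution: h(n) = A·(4)^n + B·(-5)^n.
From h(0) = -8: A + B = -8.
From h(1) = 1: 4A - 5B = 1.
Solving: A = - \frac{13}{3}, B = - \frac{11}{3}.
So h(n) = - \frac{11 \left(-5\right)^{n}}{3} - \frac{13 \cdot 4^{n}}{3}.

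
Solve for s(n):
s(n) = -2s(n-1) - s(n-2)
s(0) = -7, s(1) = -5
Characteristic equation: x² + 2x + 1 = 0, which is (x - (-1))².
Repeated root r = -1.
General solution: s(n) = (A + Bn)·(-1)^n.
From s(0) = -7: A = -7.
From s(1) = -5: (A + B)·(-1) = -5 ⇒ B = 12.
So s(n) = \left(12 n - 7\right) \cdot (-1)^n.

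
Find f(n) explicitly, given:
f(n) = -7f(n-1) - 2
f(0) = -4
First-order linear non-homogeneous.
Homogeneous solution: f_h(n) = A·(-7)^n.
Try constant particular solution f_p = K: K = -7K - 2 ⇒ K = - \frac{1}{4}.
General: f(n) = A·(-7)^n - \frac{1}{4}.
Apply f(0) = -4: A - \frac{1}{4} = -4 ⇒ A = - \frac{15}{4}.
So f(n) = - \frac{15 \left(-7\right)^{n}}{4} - \frac{1}{4}.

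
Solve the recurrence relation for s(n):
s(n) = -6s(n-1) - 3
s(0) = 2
First-order linear non-homogeneous.
Homogeneous solution: s_h(n) = A·(-6)^n.
Try constant particular solution s_p = K: K = -6K - 3 ⇒ K = - \frac{3}{7}.
General: s(n) = A·(-6)^n - \frac{3}{7}.
Apply s(0) = 2: A - \frac{3}{7} = 2 ⇒ A = \frac{17}{7}.
So s(n) = \frac{17 \left(-6\right)^{n}}{7} - \frac{3}{7}.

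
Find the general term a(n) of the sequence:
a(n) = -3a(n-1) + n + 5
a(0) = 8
First-order linear with linear forcing.
Homogeneous solution: a_h(n) = A·(-3)^n.
Try particular a_p(n) = pn + q. Substituting:
  pn + q = -3(p(n-1) + q) + n + 5.
Matching the n-coefficient: p = -3p + 1 ⇒ p = \frac{1}{4}.
Matching constants: q = 3p - 3q + 5 ⇒ q = \frac{23}{16}.
General: a(n) = A·(-3)^n + \frac{n}{4} + \frac{23}{16}.
Apply a(0) = 8: A + \frac{23}{16} = 8 ⇒ A = \frac{105}{16}.
So a(n) = \frac{105 \left(-3\right)^{n}}{16} + \frac{n}{4} + \frac{23}{16}.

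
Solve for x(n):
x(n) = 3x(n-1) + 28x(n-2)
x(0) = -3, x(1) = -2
Characteristic equation: x² - 3x - 28 = 0, which factors as (x - (7))(x - (-4)) = 0.
Roots r₁ = 7, r₂ = -4 (distinct).
General solution: x(n) = A·(7)^n + B·(-4)^n.
From x(0) = -3: A + B = -3.
From x(1) = -2: 7A - 4B = -2.
Solving: A = - \frac{14}{11}, B = - \frac{19}{11}.
So x(n) = - \frac{19 \left(-4\right)^{n}}{11} - \frac{14 \cdot 7^{n}}{11}.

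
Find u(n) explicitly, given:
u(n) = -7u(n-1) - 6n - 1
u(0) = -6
First-order linear with linear forcing.
Homogeneous solution: u_h(n) = A·(-7)^n.
Try particular u_p(n) = pn + q. Substituting:
  pn + q = -7(p(n-1) + q) - 6n - 1.
Matching the n-coefficient: p = -7p - 6 ⇒ p = - \frac{3}{4}.
Matching constants: q = 7p - 7q - 1 ⇒ q = - \frac{25}{32}.
General: u(n) = A·(-7)^n - \frac{3 n}{4} - \frac{25}{32}.
Apply u(0) = -6: A - \frac{25}{32} = -6 ⇒ A = - \frac{167}{32}.
So u(n) = - \frac{167 \left(-7\right)^{n}}{32} - \frac{3 n}{4} - \frac{25}{32}.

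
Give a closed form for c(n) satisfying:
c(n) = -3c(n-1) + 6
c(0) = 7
First-order linear non-homogeneous.
Homogeneous solution: c_h(n) = A·(-3)^n.
Try constant particular solution c_p = K: K = -3K + 6 ⇒ K = \frac{3}{2}.
General: c(n) = A·(-3)^n + \frac{3}{2}.
Apply c(0) = 7: A + \frac{3}{2} = 7 ⇒ A = \frac{11}{2}.
So c(n) = \frac{11 \left(-3\right)^{n}}{2} + \frac{3}{2}.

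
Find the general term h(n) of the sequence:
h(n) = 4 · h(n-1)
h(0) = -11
Pure geometric recurrence with ratio 4.
By induction h(n) = h(0) · (4)^n = - 11 \cdot 4^{n}.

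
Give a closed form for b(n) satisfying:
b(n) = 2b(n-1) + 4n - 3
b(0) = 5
First-order linear with linear forcing.
Homogeneous solution: b_h(n) = A·(2)^n.
Try particular b_p(n) = pn + q. Substituting:
  pn + q = 2(p(n-1) + q) + 4n - 3.
Matching the n-coefficient: p = 2p + 4 ⇒ p = -4.
Matching constants: q = -2p + 2q - 3 ⇒ q = -5.
General: b(n) = A·(2)^n - 4 n - 5.
Apply b(0) = 5: A - 5 = 5 ⇒ A = 10.
So b(n) = 10 \cdot 2^{n} - 4 n - 5.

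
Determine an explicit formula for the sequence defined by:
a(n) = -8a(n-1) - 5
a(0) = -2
First-order linear non-homogeneous.
Homogeneous solution: a_h(n) = A·(-8)^n.
Try constant particular solution a_p = K: K = -8K - 5 ⇒ K = - \frac{5}{9}.
General: a(n) = A·(-8)^n - \frac{5}{9}.
Apply a(0) = -2: A - \frac{5}{9} = -2 ⇒ A = - \frac{13}{9}.
So a(n) = - \frac{13 \left(-8\right)^{n}}{9} - \frac{5}{9}.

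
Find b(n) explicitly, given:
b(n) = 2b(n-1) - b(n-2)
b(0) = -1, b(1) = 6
Characteristic equation: x² - 2x + 1 = 0, which is (x - (1))².
Repeated root r = 1.
General solution: b(n) = (A + Bn)·(1)^n.
From b(0) = -1: A = -1.
From b(1) = 6: (A + B)·(1) = 6 ⇒ B = 7.
So b(n) = \left(7 n - 1\right) \cdot (1)^n.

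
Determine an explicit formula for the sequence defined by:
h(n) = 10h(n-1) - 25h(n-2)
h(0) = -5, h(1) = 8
Characteristic equation: x² - 10x + 25 = 0, which is (x - (5))².
Repeated root r = 5.
General solution: h(n) = (A + Bn)·(5)^n.
From h(0) = -5: A = -5.
From h(1) = 8: (A + B)·(5) = 8 ⇒ B = \frac{33}{5}.
So h(n) = \left(\frac{33 n}{5} - 5\right) \cdot (5)^n.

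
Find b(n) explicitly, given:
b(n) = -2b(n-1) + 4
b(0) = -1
First-order linear non-homogeneous.
Homogeneous solution: b_h(n) = A·(-2)^n.
Try constant particular solution b_p = K: K = -2K + 4 ⇒ K = \frac{4}{3}.
General: b(n) = A·(-2)^n + \frac{4}{3}.
Apply b(0) = -1: A + \frac{4}{3} = -1 ⇒ A = - \frac{7}{3}.
So b(n) = \frac{4}{3} - \frac{7 \left(-2\right)^{n}}{3}.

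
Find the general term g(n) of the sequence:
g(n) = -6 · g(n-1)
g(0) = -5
Pure geometric recurrence with ratio -6.
By induction g(n) = g(0) · (-6)^n = - 5 \left(-6\right)^{n}.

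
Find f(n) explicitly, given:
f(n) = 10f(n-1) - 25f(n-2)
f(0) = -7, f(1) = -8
Characteristic equation: x² - 10x + 25 = 0, which is (x - (5))².
Repeated root r = 5.
General solution: f(n) = (A + Bn)·(5)^n.
From f(0) = -7: A = -7.
From f(1) = -8: (A + B)·(5) = -8 ⇒ B = \frac{27}{5}.
So f(n) = \left(\frac{27 n}{5} - 7\right) \cdot (5)^n.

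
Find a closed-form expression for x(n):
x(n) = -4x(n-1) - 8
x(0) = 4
First-order linear non-homogeneous.
Homogeneous solution: x_h(n) = A·(-4)^n.
Try constant particular solution x_p = K: K = -4K - 8 ⇒ K = - \frac{8}{5}.
General: x(n) = A·(-4)^n - \frac{8}{5}.
Apply x(0) = 4: A - \frac{8}{5} = 4 ⇒ A = \frac{28}{5}.
So x(n) = \frac{28 \left(-4\right)^{n}}{5} - \frac{8}{5}.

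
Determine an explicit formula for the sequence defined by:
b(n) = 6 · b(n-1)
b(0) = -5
Pure geometric recurrence with ratio 6.
By induction b(n) = b(0) · (6)^n = - 5 \cdot 6^{n}.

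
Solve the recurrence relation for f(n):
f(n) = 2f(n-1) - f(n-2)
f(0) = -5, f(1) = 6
Characteristic equation: x² - 2x + 1 = 0, which is (x - (1))².
Repeated root r = 1.
General solution: f(n) = (A + Bn)·(1)^n.
From f(0) = -5: A = -5.
From f(1) = 6: (A + B)·(1) = 6 ⇒ B = 11.
So f(n) = \left(11 n - 5\right) \cdot (1)^n.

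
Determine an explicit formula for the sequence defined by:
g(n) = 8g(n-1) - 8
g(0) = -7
First-order linear non-homogeneous.
Homogeneous solution: g_h(n) = A·(8)^n.
Try constant particular solution g_p = K: K = 8K - 8 ⇒ K = \frac{8}{7}.
General: g(n) = A·(8)^n + \frac{8}{7}.
Apply g(0) = -7: A + \frac{8}{7} = -7 ⇒ A = - \frac{57}{7}.
So g(n) = \frac{8}{7} - \frac{57 \cdot 8^{n}}{7}.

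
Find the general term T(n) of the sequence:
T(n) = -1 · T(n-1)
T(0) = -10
Pure geometric recurrence with ratio -1.
By induction T(n) = T(0) · (-1)^n = - 10 \left(-1\right)^{n}.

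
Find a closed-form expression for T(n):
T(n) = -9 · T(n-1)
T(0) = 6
Pure geometric recurrence with ratio -9.
By induction T(n) = T(0) · (-9)^n = 6 \left(-9\right)^{n}.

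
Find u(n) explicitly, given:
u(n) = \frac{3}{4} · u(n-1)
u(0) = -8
Pure geometric recurrence with ratio \frac{3}{4}.
By induction u(n) = u(0) · (\frac{3}{4})^n = - 8 \left(\frac{3}{4}\right)^{n}.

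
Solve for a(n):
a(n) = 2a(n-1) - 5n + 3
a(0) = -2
First-order linear with linear forcing.
Homogeneous solution: a_h(n) = A·(2)^n.
Try particular a_p(n) = pn + q. Substituting:
  pn + q = 2(p(n-1) + q) - 5n + 3.
Matching the n-coefficient: p = 2p - 5 ⇒ p = 5.
Matching constants: q = -2p + 2q + 3 ⇒ q = 7.
General: a(n) = A·(2)^n + 5 n + 7.
Apply a(0) = -2: A + 7 = -2 ⇒ A = -9.
So a(n) = - 9 \cdot 2^{n} + 5 n + 7.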